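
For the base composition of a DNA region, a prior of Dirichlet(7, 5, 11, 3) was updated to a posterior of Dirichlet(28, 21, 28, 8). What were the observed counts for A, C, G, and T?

counts (21, 16, 17, 5)

For a Dirichlet(α) prior with multinomial counts c, the posterior is Dirichlet(α + c) componentwise.
Counts are posterior − prior componentwise: 28−7=21, 21−5=16, 28−11=17, 8−3=5.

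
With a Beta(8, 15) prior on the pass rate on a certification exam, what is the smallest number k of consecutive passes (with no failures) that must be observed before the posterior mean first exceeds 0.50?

k = 8

After k passes and 0 failures the posterior is Beta(8+k, 15), with mean (8+k)/(8+15+k).
Set (8+k)/(23+k) > 0.50 and solve: k > (0.50·23 − 8)/(1 − 0.50) = 7.000.
The smallest integer exceeding 7.000 is 8, and checking k=8: (16)/(31) = 0.5161 > 0.50.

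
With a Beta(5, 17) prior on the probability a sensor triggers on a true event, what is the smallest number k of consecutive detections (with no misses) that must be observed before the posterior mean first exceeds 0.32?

After k detections and 0 misses the posterior is Beta(5+k, 17), with mean (5+k)/(5+17+k).
Set (5+k)/(22+k) > 0.32 and solve: k > (0.32·22 − 5)/(1 − 0.32) = 3.000.
The smallest integer exceeding 3.000 is 4.

k = 4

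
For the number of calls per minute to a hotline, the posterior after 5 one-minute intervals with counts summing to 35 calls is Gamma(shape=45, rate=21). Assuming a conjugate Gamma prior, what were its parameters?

A Gamma(α, β) prior (rate parametrization) on a Poisson rate with n observations summing to S gives posterior Gamma(α+S, β+n).
So α = 45 − 35 = 10 and β = 21 − 5 = 16.

Gamma(shape=10, rate=16)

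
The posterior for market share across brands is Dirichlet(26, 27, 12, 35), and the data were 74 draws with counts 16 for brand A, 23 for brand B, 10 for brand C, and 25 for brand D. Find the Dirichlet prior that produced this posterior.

For a Dirichlet(α) prior with multinomial counts c, the posterior is Dirichlet(α + c) componentwise.
Subtract each count from the matching posterior parameter: 26−16=10, 27−23=4, 12−10=2, 35−25=10.

Dirichlet(10, 4, 2, 10)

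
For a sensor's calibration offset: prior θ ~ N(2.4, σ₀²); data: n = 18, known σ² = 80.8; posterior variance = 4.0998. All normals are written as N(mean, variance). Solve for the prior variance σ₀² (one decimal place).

σ₀² = 47.3

Posterior precision equals prior precision plus data precision: 1/σ_n² = 1/σ₀² + n/σ².
So 1/σ₀² = 1/4.0998 − 18/80.8 = 0.243914 − 0.222772 = 0.021142.
Hence σ₀² = 1/0.021142 ≈ 47.3.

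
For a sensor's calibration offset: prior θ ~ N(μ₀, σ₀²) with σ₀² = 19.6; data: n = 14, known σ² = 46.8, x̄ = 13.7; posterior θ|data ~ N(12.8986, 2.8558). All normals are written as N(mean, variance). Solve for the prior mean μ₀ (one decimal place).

μ₀ = 8.2

With known observation variance, the Normal–Normal posterior has precision τ_n = τ₀ + n/σ² and mean μ_n = (τ₀μ₀ + (n/σ²)x̄)/τ_n.
Here τ₀ = 1/19.6 = 0.051020 and τ_data = 14/46.8 = 0.299145, so τ_n = 0.350165.
Rearranging for μ₀: μ₀ = (μ_n·τ_n − τ_data·x̄)/τ₀ = (12.8986·0.350165 − 0.299145·13.7) / 0.051020 = 0.418352/0.051020 ≈ 8.2.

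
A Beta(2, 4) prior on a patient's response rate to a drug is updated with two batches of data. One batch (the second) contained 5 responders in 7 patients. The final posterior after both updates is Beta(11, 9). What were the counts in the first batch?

Sequential conjugate updates are equivalent to a single update on the pooled data, so total successes = posterior α − prior α and total failures = posterior β − prior β.
Total across both batches: 11−2=9 responders, 9−4=5 non-responders.
Subtract the second batch: 9−5=4 responders and 5−2=3 non-responders.

4 responders and 3 non-responders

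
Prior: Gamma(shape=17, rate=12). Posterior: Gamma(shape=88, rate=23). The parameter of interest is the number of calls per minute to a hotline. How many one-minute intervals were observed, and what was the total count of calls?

A Gamma(α, β) prior (rate parametrization) on a Poisson rate with n observations summing to S gives posterior Gamma(α+S, β+n).
Matching: Σxᵢ = 88 − 17 = 71 and n = 23 − 12 = 11.

n = 11 one-minute intervals with total 71 calls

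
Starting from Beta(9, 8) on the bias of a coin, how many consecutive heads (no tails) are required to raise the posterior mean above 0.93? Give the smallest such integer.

After k heads and 0 tails the posterior is Beta(9+k, 8), with mean (9+k)/(9+8+k).
Set (9+k)/(17+k) > 0.93 and solve: k > (0.93·17 − 9)/(1 − 0.93) = 97.286.
The smallest integer exceeding 97.286 is 98, and checking k=98: (107)/(115) = 0.9304 > 0.93.

k = 98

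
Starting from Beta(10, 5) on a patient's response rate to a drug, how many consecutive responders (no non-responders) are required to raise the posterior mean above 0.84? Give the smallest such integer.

After k responders and 0 non-responders the posterior is Beta(10+k, 5), with mean (10+k)/(10+5+k).
Set (10+k)/(15+k) > 0.84 and solve: k > (0.84·15 − 10)/(1 − 0.84) = 16.250.
The smallest integer exceeding 16.250 is 17, and checking k=17: (27)/(32) = 0.8438 > 0.84.

k = 17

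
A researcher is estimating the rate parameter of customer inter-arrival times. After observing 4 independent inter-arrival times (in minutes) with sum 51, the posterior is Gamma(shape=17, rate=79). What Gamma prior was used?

Gamma(shape=13, rate=28)

For an exponential likelihood with a Gamma(α, β) prior on the rate, n observations with total T give posterior Gamma(α+n, β+T).
So α = 17 − 4 = 13 and β = 79 − 51 = 28.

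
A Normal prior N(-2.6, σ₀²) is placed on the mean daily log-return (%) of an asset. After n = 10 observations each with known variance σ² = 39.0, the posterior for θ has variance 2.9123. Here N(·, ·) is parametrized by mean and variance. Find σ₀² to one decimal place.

σ₀² = 11.5

For the Normal–Normal model with known σ², precisions add: τ_n = τ₀ + n/σ².
So 1/σ₀² = 1/2.9123 − 10/39.0 = 0.343371 − 0.256410 = 0.086961.
Hence σ₀² = 1/0.086961 ≈ 11.5.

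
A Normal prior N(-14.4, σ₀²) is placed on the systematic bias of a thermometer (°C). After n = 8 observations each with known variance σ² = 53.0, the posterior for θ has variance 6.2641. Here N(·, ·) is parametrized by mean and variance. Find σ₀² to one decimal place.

For the Normal–Normal model with known σ², precisions add: τ_n = τ₀ + n/σ².
So 1/σ₀² = 1/6.2641 − 8/53.0 = 0.159640 − 0.150943 = 0.008697.
Hence σ₀² = 1/0.008697 ≈ 115.0.

σ₀² = 115.0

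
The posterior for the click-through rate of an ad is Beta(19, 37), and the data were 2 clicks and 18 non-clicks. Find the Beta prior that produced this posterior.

Beta(17, 19)

A Beta(a, b) prior with s successes and f failures in binomial data gives a Beta(a+s, b+f) posterior.
So a = 19 − 2 = 17 and b = 37 − 18 = 19.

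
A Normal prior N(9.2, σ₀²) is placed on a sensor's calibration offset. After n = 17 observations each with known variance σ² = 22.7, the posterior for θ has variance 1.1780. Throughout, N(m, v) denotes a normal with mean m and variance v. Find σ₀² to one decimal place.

σ₀² = 10.0

For the Normal–Normal model with known σ², precisions add: τ_n = τ₀ + n/σ².
So 1/σ₀² = 1/1.1780 − 17/22.7 = 0.848896 − 0.748899 = 0.099997.
Hence σ₀² = 1/0.099997 ≈ 10.0.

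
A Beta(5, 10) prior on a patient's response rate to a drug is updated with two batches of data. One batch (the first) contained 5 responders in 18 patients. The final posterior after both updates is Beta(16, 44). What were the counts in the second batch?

Sequential conjugate updates are equivalent to a single update on the pooled data, so total successes = posterior α − prior α and total failures = posterior β − prior β.
Total across both batches: 16−5=11 responders, 44−10=34 non-responders.
Subtract the first batch: 11−5=6 responders and 34−13=21 non-responders.

6 responders and 21 non-responders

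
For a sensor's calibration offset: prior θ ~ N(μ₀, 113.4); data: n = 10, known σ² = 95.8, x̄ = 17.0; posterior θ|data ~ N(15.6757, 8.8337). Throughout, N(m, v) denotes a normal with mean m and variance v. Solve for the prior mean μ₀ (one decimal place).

With known observation variance, the Normal–Normal posterior has precision τ_n = τ₀ + n/σ² and mean μ_n = (τ₀μ₀ + (n/σ²)x̄)/τ_n.
Here τ₀ = 1/113.4 = 0.008818 and τ_data = 10/95.8 = 0.104384, so τ_n = 0.113202.
Rearranging for μ₀: μ₀ = (μ_n·τ_n − τ_data·x̄)/τ₀ = (15.6757·0.113202 − 0.104384·17.0) / 0.008818 = -0.000007/0.008818 ≈ 0.0.

μ₀ = 0.0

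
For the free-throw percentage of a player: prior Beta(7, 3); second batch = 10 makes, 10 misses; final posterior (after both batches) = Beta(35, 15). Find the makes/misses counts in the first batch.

Because Beta–binomial updating is additive in the counts, the combined data contributed (α_post−α_prior, β_post−β_prior) successes and failures.
Total across both batches: 35−7=28 makes, 15−3=12 misses.
Subtract the second batch: 28−10=18 makes and 12−10=2 misses.

18 makes and 2 misses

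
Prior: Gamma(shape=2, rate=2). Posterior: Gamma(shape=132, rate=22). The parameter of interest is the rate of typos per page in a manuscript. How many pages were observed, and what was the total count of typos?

n = 20 pages with total 130 typos

Gamma–Poisson conjugacy: posterior shape = α + Σxᵢ, posterior rate = β + n.
Matching: Σxᵢ = 132 − 2 = 130 and n = 22 − 2 = 20.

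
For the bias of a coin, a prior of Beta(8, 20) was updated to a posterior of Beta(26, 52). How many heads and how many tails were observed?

A Beta(a, b) prior with s successes and f failures in binomial data gives a Beta(a+s, b+f) posterior.
Match parameters: s=26−8=18, f=52−20=32.

18 heads and 32 tails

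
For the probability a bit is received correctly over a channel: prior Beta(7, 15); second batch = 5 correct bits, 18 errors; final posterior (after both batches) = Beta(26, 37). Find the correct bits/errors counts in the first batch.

Sequential conjugate updates are equivalent to a single update on the pooled data, so total successes = posterior α − prior α and total failures = posterior β − prior β.
Total across both batches: 26−7=19 correct bits, 37−15=22 errors.
Subtract the second batch: 19−5=14 correct bits and 22−18=4 errors.

14 correct bits and 4 errors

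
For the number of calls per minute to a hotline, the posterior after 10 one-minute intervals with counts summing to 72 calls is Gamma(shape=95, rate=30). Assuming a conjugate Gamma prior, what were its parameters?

Gamma(shape=23, rate=20)

A Gamma(α, β) prior (rate parametrization) on a Poisson rate with n observations summing to S gives posterior Gamma(α+S, β+n).
So α = 95 − 72 = 23 and β = 30 − 10 = 20.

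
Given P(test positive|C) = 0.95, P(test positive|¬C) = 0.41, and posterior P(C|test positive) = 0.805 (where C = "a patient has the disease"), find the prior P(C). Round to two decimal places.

Bayes' rule in odds form gives O(C|E) = O(C)·[P(E|C)/P(E|¬C)], hence O(C) = O(C|E)/LR.
Posterior odds = 0.805/(1−0.805) = 4.1282. LR = 0.95/0.41 = 2.3171.
Prior odds = 4.1282/2.3171 = 1.7816, so P(C) = 1.7816/(1+1.7816) ≈ 0.64.

P(C) = 0.64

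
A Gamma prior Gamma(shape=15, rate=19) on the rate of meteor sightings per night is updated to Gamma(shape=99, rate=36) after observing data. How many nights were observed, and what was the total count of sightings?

A Gamma(α, β) prior (rate parametrization) on a Poisson rate with n observations summing to S gives posterior Gamma(α+S, β+n).
Matching: Σxᵢ = 99 − 15 = 84 and n = 36 − 19 = 17.

n = 17 nights with total 84 sightings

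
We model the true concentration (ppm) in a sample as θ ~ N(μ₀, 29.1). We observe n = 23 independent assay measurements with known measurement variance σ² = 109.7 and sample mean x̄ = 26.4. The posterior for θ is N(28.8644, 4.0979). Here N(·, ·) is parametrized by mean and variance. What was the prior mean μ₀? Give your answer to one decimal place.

With known observation variance, the Normal–Normal posterior has precision τ_n = τ₀ + n/σ² and mean μ_n = (τ₀μ₀ + (n/σ²)x̄)/τ_n.
Here τ₀ = 1/29.1 = 0.034364 and τ_data = 23/109.7 = 0.209663, so τ_n = 0.244027.
Rearranging for μ₀: μ₀ = (μ_n·τ_n − τ_data·x̄)/τ₀ = (28.8644·0.244027 − 0.209663·26.4) / 0.034364 = 1.508590/0.034364 ≈ 43.9.

μ₀ = 43.9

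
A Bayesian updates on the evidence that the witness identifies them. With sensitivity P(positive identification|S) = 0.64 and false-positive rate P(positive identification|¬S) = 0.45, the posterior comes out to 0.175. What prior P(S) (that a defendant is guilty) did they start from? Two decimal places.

Bayes' rule in odds form gives O(S|E) = O(S)·[P(E|S)/P(E|¬S)], hence O(S) = O(S|E)/LR.
Posterior odds = 0.175/(1−0.175) = 0.2121. LR = 0.64/0.45 = 1.4222.
Prior odds = 0.2121/1.4222 = 0.1491, so P(S) = 0.1491/(1+0.1491) ≈ 0.13.

P(S) = 0.13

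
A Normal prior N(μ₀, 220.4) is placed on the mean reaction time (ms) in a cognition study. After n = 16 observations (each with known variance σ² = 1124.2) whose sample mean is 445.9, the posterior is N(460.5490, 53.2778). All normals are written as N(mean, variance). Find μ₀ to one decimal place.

μ₀ = 506.5

With known observation variance, the Normal–Normal posterior has precision τ_n = τ₀ + n/σ² and mean μ_n = (τ₀μ₀ + (n/σ²)x̄)/τ_n.
Here τ₀ = 1/220.4 = 0.004537 and τ_data = 16/1124.2 = 0.014232, so τ_n = 0.018769.
Rearranging for μ₀: μ₀ = (μ_n·τ_n − τ_data·x̄)/τ₀ = (460.5490·0.018769 − 0.014232·445.9) / 0.004537 = 2.297995/0.004537 ≈ 506.5.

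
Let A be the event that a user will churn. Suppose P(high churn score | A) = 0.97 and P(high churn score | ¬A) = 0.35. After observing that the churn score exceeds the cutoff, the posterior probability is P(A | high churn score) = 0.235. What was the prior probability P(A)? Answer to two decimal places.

P(A) = 0.10

Bayes' rule in odds form gives O(A|E) = O(A)·[P(E|A)/P(E|¬A)], hence O(A) = O(A|E)/LR.
Posterior odds = 0.235/(1−0.235) = 0.3072. LR = 0.97/0.35 = 2.7714.
Prior odds = 0.3072/2.7714 = 0.1108, so P(A) = 0.1108/(1+0.1108) ≈ 0.10.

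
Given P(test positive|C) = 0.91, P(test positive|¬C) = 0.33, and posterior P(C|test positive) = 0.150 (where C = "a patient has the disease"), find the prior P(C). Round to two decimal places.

Bayes' rule in odds form gives O(C|E) = O(C)·[P(E|C)/P(E|¬C)], hence O(C) = O(C|E)/LR.
Posterior odds = 0.150/(1−0.150) = 0.1765. LR = 0.91/0.33 = 2.7576.
Prior odds = 0.1765/2.7576 = 0.0640, so P(C) = 0.0640/(1+0.0640) ≈ 0.06.

P(C) = 0.06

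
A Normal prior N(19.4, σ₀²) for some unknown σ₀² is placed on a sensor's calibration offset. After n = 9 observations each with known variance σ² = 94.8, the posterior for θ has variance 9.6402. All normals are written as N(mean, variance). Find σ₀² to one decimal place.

σ₀² = 113.7

Posterior precision equals prior precision plus data precision: 1/σ_n² = 1/σ₀² + n/σ².
So 1/σ₀² = 1/9.6402 − 9/94.8 = 0.103732 − 0.094937 = 0.008795.
Hence σ₀² = 1/0.008795 ≈ 113.7.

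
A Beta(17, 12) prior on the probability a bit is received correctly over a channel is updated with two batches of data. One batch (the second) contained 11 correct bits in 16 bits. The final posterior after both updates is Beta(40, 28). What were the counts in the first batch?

12 correct bits and 11 errors

Because Beta–binomial updating is additive in the counts, the combined data contributed (α_post−α_prior, β_post−β_prior) successes and failures.
Total across both batches: 40−17=23 correct bits, 28−12=16 errors.
Subtract the second batch: 23−11=12 correct bits and 16−5=11 errors.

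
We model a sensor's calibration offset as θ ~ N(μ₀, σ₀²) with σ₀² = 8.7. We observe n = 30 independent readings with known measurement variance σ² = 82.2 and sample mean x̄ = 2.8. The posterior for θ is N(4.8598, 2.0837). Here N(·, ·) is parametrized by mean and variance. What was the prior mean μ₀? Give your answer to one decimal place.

μ₀ = 11.4

With known observation variance, the Normal–Normal posterior has precision τ_n = τ₀ + n/σ² and mean μ_n = (τ₀μ₀ + (n/σ²)x̄)/τ_n.
Here τ₀ = 1/8.7 = 0.114943 and τ_data = 30/82.2 = 0.364964, so τ_n = 0.479907.
Rearranging for μ₀: μ₀ = (μ_n·τ_n − τ_data·x̄)/τ₀ = (4.8598·0.479907 − 0.364964·2.8) / 0.114943 = 1.310353/0.114943 ≈ 11.4.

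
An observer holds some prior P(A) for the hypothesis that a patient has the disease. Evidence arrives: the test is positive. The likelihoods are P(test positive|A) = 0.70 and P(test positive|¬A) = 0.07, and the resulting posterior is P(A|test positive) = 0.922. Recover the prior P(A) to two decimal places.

P(A) = 0.54

In odds form, posterior odds = prior odds × likelihood ratio, so prior odds = posterior odds ÷ LR.
Posterior odds = 0.922/(1−0.922) = 11.8205. LR = 0.70/0.07 = 10.0000.
Prior odds = 11.8205/10.0000 = 1.1820, so P(A) = 1.1820/(1+1.1820) ≈ 0.54.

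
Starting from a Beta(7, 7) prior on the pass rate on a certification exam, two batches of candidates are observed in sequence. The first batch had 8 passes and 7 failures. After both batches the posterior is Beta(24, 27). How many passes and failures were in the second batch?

Because Beta–binomial updating is additive in the counts, the combined data contributed (α_post−α_prior, β_post−β_prior) successes and failures.
Total across both batches: 24−7=17 passes, 27−7=20 failures.
Subtract the first batch: 17−8=9 passes and 20−7=13 failures.

9 passes and 13 failures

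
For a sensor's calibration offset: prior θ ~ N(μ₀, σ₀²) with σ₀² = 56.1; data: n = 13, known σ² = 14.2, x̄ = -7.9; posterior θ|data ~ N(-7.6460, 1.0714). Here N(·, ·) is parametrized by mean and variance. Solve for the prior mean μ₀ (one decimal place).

μ₀ = 5.4

With known observation variance, the Normal–Normal posterior has precision τ_n = τ₀ + n/σ² and mean μ_n = (τ₀μ₀ + (n/σ²)x̄)/τ_n.
Here τ₀ = 1/56.1 = 0.017825 and τ_data = 13/14.2 = 0.915493, so τ_n = 0.933318.
Rearranging for μ₀: μ₀ = (μ_n·τ_n − τ_data·x̄)/τ₀ = (-7.6460·0.933318 − 0.915493·-7.9) / 0.017825 = 0.096245/0.017825 ≈ 5.4.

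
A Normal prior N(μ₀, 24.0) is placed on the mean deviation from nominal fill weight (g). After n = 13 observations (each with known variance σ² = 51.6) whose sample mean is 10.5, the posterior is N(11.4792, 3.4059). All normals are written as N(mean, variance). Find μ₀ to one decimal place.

The posterior mean is a precision-weighted average: μ_n = (τ₀μ₀ + τ_data·x̄)/(τ₀+τ_data), with τ₀=1/σ₀² and τ_data=n/σ².
Here τ₀ = 1/24.0 = 0.041667 and τ_data = 13/51.6 = 0.251938, so τ_n = 0.293605.
Rearranging for μ₀: μ₀ = (μ_n·τ_n − τ_data·x̄)/τ₀ = (11.4792·0.293605 − 0.251938·10.5) / 0.041667 = 0.725002/0.041667 ≈ 17.4.

μ₀ = 17.4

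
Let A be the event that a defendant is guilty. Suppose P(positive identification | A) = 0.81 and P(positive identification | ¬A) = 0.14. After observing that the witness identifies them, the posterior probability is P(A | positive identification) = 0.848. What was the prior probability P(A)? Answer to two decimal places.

P(A) = 0.49

In odds form, posterior odds = prior odds × likelihood ratio, so prior odds = posterior odds ÷ LR.
Posterior odds = 0.848/(1−0.848) = 5.5789. LR = 0.81/0.14 = 5.7857.
Prior odds = 5.5789/5.7857 = 0.9643, so P(A) = 0.9643/(1+0.9643) ≈ 0.49.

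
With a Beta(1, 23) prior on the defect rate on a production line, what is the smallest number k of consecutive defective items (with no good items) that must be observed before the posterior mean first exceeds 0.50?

After k defective items and 0 good items the posterior is Beta(1+k, 23), with mean (1+k)/(1+23+k).
Set (1+k)/(24+k) > 0.50 and solve: k > (0.50·24 − 1)/(1 − 0.50) = 22.000.
The smallest integer exceeding 22.000 is 23.

k = 23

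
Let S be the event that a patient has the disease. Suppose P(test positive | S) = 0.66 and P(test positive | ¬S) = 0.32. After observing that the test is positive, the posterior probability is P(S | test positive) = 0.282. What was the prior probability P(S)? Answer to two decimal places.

P(S) = 0.16

In odds form, posterior odds = prior odds × likelihood ratio, so prior odds = posterior odds ÷ LR.
Posterior odds = 0.282/(1−0.282) = 0.3928. LR = 0.66/0.32 = 2.0625.
Prior odds = 0.3928/2.0625 = 0.1904, so P(S) = 0.1904/(1+0.1904) ≈ 0.16.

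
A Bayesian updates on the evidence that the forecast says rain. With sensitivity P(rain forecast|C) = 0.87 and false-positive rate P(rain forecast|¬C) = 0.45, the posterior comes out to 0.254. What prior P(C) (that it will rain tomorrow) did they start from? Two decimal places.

Bayes' rule in odds form gives O(C|E) = O(C)·[P(E|C)/P(E|¬C)], hence O(C) = O(C|E)/LR.
Posterior odds = 0.254/(1−0.254) = 0.3405. LR = 0.87/0.45 = 1.9333.
Prior odds = 0.3405/1.9333 = 0.1761, so P(C) = 0.1761/(1+0.1761) ≈ 0.15.

P(C) = 0.15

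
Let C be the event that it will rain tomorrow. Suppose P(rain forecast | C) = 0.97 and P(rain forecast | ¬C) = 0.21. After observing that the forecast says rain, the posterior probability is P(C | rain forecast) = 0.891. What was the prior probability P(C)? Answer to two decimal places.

Bayes' rule in odds form gives O(C|E) = O(C)·[P(E|C)/P(E|¬C)], hence O(C) = O(C|E)/LR.
Posterior odds = 0.891/(1−0.891) = 8.1743. LR = 0.97/0.21 = 4.6190.
Prior odds = 8.1743/4.6190 = 1.7697, so P(C) = 1.7697/(1+1.7697) ≈ 0.64.

P(C) = 0.64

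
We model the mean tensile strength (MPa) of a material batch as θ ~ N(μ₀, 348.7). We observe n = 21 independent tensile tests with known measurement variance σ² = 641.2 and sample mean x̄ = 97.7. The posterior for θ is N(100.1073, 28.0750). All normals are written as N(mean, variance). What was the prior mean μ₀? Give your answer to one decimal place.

The posterior mean is a precision-weighted average: μ_n = (τ₀μ₀ + τ_data·x̄)/(τ₀+τ_data), with τ₀=1/σ₀² and τ_data=n/σ².
Here τ₀ = 1/348.7 = 0.002868 and τ_data = 21/641.2 = 0.032751, so τ_n = 0.035619.
Rearranging for μ₀: μ₀ = (μ_n·τ_n − τ_data·x̄)/τ₀ = (100.1073·0.035619 − 0.032751·97.7) / 0.002868 = 0.365949/0.002868 ≈ 127.6.

μ₀ = 127.6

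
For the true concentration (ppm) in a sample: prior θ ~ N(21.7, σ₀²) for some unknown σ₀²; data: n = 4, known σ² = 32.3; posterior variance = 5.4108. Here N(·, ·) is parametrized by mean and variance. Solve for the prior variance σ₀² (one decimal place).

σ₀² = 16.4

For the Normal–Normal model with known σ², precisions add: τ_n = τ₀ + n/σ².
So 1/σ₀² = 1/5.4108 − 4/32.3 = 0.184816 − 0.123839 = 0.060977.
Hence σ₀² = 1/0.060977 ≈ 16.4.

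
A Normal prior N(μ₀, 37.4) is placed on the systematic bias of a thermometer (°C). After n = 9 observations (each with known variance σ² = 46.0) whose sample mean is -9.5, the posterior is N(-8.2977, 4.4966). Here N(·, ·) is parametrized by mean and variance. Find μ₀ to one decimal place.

μ₀ = 0.5

The posterior mean is a precision-weighted average: μ_n = (τ₀μ₀ + τ_data·x̄)/(τ₀+τ_data), with τ₀=1/σ₀² and τ_data=n/σ².
Here τ₀ = 1/37.4 = 0.026738 and τ_data = 9/46.0 = 0.195652, so τ_n = 0.222390.
Rearranging for μ₀: μ₀ = (μ_n·τ_n − τ_data·x̄)/τ₀ = (-8.2977·0.222390 − 0.195652·-9.5) / 0.026738 = 0.013368/0.026738 ≈ 0.5.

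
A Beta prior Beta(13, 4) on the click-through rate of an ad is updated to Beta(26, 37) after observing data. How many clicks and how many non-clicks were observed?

Under Beta–binomial conjugacy the posterior parameters are (α+s, β+f).
So s = 26 − 13 = 13 and f = 37 − 4 = 33.

13 clicks and 33 non-clicks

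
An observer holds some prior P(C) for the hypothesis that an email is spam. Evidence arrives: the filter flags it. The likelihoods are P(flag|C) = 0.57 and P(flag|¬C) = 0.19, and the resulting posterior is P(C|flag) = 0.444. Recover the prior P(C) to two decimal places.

P(C) = 0.21

In odds form, posterior odds = prior odds × likelihood ratio, so prior odds = posterior odds ÷ LR.
Posterior odds = 0.444/(1−0.444) = 0.7986. LR = 0.57/0.19 = 3.0000.
Prior odds = 0.7986/3.0000 = 0.2662, so P(C) = 0.2662/(1+0.2662) ≈ 0.21.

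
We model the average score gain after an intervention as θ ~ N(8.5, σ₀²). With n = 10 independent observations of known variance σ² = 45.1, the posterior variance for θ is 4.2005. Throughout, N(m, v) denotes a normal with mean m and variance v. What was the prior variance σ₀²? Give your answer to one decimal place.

Posterior precision equals prior precision plus data precision: 1/σ_n² = 1/σ₀² + n/σ².
So 1/σ₀² = 1/4.2005 − 10/45.1 = 0.238067 − 0.221729 = 0.016338.
Hence σ₀² = 1/0.016338 ≈ 61.2.

σ₀² = 61.2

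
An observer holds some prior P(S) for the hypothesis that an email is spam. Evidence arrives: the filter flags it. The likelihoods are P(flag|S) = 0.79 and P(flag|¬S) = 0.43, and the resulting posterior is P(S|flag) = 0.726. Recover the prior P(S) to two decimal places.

P(S) = 0.59

Bayes' rule in odds form gives O(S|E) = O(S)·[P(E|S)/P(E|¬S)], hence O(S) = O(S|E)/LR.
Posterior odds = 0.726/(1−0.726) = 2.6496. LR = 0.79/0.43 = 1.8372.
Prior odds = 2.6496/1.8372 = 1.4422, so P(S) = 1.4422/(1+1.4422) ≈ 0.59.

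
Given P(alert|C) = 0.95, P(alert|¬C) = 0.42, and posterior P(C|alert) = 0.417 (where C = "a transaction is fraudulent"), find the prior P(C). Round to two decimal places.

P(C) = 0.24

Bayes' rule in odds form gives O(C|E) = O(C)·[P(E|C)/P(E|¬C)], hence O(C) = O(C|E)/LR.
Posterior odds = 0.417/(1−0.417) = 0.7153. LR = 0.95/0.42 = 2.2619.
Prior odds = 0.7153/2.2619 = 0.3162, so P(C) = 0.3162/(1+0.3162) ≈ 0.24.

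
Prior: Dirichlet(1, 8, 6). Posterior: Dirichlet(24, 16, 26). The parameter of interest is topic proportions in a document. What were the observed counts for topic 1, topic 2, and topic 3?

For a Dirichlet(α) prior with multinomial counts c, the posterior is Dirichlet(α + c) componentwise.
Counts are posterior − prior componentwise: 24−1=23, 16−8=8, 26−6=20.

counts (23, 8, 20)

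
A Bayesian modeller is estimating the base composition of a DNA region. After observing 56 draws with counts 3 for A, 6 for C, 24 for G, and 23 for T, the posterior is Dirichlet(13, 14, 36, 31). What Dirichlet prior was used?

For a Dirichlet(α) prior with multinomial counts c, the posterior is Dirichlet(α + c) componentwise.
Subtract each count from the matching posterior parameter: 13−3=10, 14−6=8, 36−24=12, 31−23=8.

Dirichlet(10, 8, 12, 8)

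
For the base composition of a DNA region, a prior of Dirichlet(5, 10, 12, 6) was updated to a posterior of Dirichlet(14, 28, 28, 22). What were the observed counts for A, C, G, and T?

counts (9, 18, 16, 16)

For a Dirichlet(α) prior with multinomial counts c, the posterior is Dirichlet(α + c) componentwise.
Counts are posterior − prior componentwise: 14−5=9, 28−10=18, 28−12=16, 22−6=16.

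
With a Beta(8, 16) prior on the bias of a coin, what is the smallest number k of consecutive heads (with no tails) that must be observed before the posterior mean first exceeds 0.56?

k = 13

After k heads and 0 tails the posterior is Beta(8+k, 16), with mean (8+k)/(8+16+k).
Set (8+k)/(24+k) > 0.56 and solve: k > (0.56·24 − 8)/(1 − 0.56) = 12.364.
The smallest integer exceeding 12.364 is 13.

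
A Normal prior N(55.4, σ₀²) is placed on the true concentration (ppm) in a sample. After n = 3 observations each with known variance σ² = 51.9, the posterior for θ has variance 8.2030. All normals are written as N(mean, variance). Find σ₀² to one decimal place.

σ₀² = 15.6

Posterior precision equals prior precision plus data precision: 1/σ_n² = 1/σ₀² + n/σ².
So 1/σ₀² = 1/8.2030 − 3/51.9 = 0.121907 − 0.057803 = 0.064104.
Hence σ₀² = 1/0.064104 ≈ 15.6.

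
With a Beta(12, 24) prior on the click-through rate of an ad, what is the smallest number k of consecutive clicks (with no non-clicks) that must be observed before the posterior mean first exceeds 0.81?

k = 91

After k clicks and 0 non-clicks the posterior is Beta(12+k, 24), with mean (12+k)/(12+24+k).
Set (12+k)/(36+k) > 0.81 and solve: k > (0.81·36 − 12)/(1 − 0.81) = 90.316.
The smallest integer exceeding 90.316 is 91, and checking k=91: (103)/(127) = 0.8110 > 0.81.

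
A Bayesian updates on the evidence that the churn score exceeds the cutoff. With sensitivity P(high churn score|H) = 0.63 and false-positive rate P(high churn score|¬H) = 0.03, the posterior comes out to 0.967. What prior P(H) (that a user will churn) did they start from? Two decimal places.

Bayes' rule in odds form gives O(H|E) = O(H)·[P(E|H)/P(E|¬H)], hence O(H) = O(H|E)/LR.
Posterior odds = 0.967/(1−0.967) = 29.3030. LR = 0.63/0.03 = 21.0000.
Prior odds = 29.3030/21.0000 = 1.3954, so P(H) = 1.3954/(1+1.3954) ≈ 0.58.

P(H) = 0.58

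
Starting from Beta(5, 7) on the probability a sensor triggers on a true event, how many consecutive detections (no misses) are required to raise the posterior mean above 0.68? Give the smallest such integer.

k = 10

After k detections and 0 misses the posterior is Beta(5+k, 7), with mean (5+k)/(5+7+k).
Set (5+k)/(12+k) > 0.68 and solve: k > (0.68·12 − 5)/(1 − 0.68) = 9.875.
The smallest integer exceeding 9.875 is 10.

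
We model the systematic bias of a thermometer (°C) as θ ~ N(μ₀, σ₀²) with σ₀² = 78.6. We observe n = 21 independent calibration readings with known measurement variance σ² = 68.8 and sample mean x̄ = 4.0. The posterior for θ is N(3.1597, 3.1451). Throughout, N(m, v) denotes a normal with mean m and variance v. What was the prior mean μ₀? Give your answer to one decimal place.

μ₀ = -17.0

With known observation variance, the Normal–Normal posterior has precision τ_n = τ₀ + n/σ² and mean μ_n = (τ₀μ₀ + (n/σ²)x̄)/τ_n.
Here τ₀ = 1/78.6 = 0.012723 and τ_data = 21/68.8 = 0.305233, so τ_n = 0.317956.
Rearranging for μ₀: μ₀ = (μ_n·τ_n − τ_data·x̄)/τ₀ = (3.1597·0.317956 − 0.305233·4.0) / 0.012723 = -0.216286/0.012723 ≈ -17.0.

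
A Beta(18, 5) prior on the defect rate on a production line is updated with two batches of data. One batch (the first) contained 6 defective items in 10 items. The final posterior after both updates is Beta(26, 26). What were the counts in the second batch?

2 defective items and 17 good items

Sequential conjugate updates are equivalent to a single update on the pooled data, so total successes = posterior α − prior α and total failures = posterior β − prior β.
Total across both batches: 26−18=8 defective items, 26−5=21 good items.
Subtract the first batch: 8−6=2 defective items and 21−4=17 good items.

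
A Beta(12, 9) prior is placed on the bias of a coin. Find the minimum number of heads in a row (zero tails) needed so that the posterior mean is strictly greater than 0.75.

After k heads and 0 tails the posterior is Beta(12+k, 9), with mean (12+k)/(12+9+k).
Set (12+k)/(21+k) > 0.75 and solve: k > (0.75·21 − 12)/(1 − 0.75) = 15.000.
The smallest integer exceeding 15.000 is 16, and checking k=16: (28)/(37) = 0.7568 > 0.75.

k = 16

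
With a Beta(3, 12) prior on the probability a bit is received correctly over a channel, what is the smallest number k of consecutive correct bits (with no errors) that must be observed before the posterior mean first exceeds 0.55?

k = 12

After k correct bits and 0 errors the posterior is Beta(3+k, 12), with mean (3+k)/(3+12+k).
Set (3+k)/(15+k) > 0.55 and solve: k > (0.55·15 − 3)/(1 − 0.55) = 11.667.
The smallest integer exceeding 11.667 is 12, and checking k=12: (15)/(27) = 0.5556 > 0.55.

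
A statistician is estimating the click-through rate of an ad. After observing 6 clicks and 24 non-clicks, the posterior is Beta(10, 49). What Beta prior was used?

Under Beta–binomial conjugacy the posterior parameters are (α+s, β+f).
Subtract the data counts: 10−6=4, 49−24=25.

Beta(4, 25)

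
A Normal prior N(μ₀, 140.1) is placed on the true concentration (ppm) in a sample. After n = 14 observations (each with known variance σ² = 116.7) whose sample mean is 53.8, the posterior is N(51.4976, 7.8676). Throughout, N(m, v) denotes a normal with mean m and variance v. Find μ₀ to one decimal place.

With known observation variance, the Normal–Normal posterior has precision τ_n = τ₀ + n/σ² and mean μ_n = (τ₀μ₀ + (n/σ²)x̄)/τ_n.
Here τ₀ = 1/140.1 = 0.007138 and τ_data = 14/116.7 = 0.119966, so τ_n = 0.127104.
Rearranging for μ₀: μ₀ = (μ_n·τ_n − τ_data·x̄)/τ₀ = (51.4976·0.127104 − 0.119966·53.8) / 0.007138 = 0.091380/0.007138 ≈ 12.8.

μ₀ = 12.8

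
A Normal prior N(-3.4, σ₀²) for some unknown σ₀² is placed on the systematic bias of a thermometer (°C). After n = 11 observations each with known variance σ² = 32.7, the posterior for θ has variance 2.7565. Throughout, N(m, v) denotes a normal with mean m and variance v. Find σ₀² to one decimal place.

Posterior precision equals prior precision plus data precision: 1/σ_n² = 1/σ₀² + n/σ².
So 1/σ₀² = 1/2.7565 − 11/32.7 = 0.362779 − 0.336391 = 0.026388.
Hence σ₀² = 1/0.026388 ≈ 37.9.

σ₀² = 37.9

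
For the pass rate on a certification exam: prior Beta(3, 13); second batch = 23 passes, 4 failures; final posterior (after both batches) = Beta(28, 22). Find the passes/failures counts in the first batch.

Sequential conjugate updates are equivalent to a single update on the pooled data, so total successes = posterior α − prior α and total failures = posterior β − prior β.
Total across both batches: 28−3=25 passes, 22−13=9 failures.
Subtract the second batch: 25−23=2 passes and 9−4=5 failures.

2 passes and 5 failures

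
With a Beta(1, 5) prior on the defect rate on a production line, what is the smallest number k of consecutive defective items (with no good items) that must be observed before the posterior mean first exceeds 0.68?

After k defective items and 0 good items the posterior is Beta(1+k, 5), with mean (1+k)/(1+5+k).
Set (1+k)/(6+k) > 0.68 and solve: k > (0.68·6 − 1)/(1 − 0.68) = 9.625.
The smallest integer exceeding 9.625 is 10, and checking k=10: (11)/(16) = 0.6875 > 0.68.

k = 10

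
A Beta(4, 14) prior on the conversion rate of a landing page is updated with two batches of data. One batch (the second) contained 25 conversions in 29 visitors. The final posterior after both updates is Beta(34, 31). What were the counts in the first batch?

5 conversions and 13 bounces

Because Beta–binomial updating is additive in the counts, the combined data contributed (α_post−α_prior, β_post−β_prior) successes and failures.
Total across both batches: 34−4=30 conversions, 31−14=17 bounces.
Subtract the second batch: 30−25=5 conversions and 17−4=13 bounces.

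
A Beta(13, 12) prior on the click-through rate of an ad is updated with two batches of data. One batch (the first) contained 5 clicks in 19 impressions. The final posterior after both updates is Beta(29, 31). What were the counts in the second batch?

11 clicks and 5 non-clicks

Sequential conjugate updates are equivalent to a single update on the pooled data, so total successes = posterior α − prior α and total failures = posterior β − prior β.
Total across both batches: 29−13=16 clicks, 31−12=19 non-clicks.
Subtract the first batch: 16−5=11 clicks and 19−14=5 non-clicks.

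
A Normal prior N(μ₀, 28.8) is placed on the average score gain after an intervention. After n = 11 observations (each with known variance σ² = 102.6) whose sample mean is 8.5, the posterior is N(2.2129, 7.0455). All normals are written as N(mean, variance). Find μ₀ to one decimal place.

The posterior mean is a precision-weighted average: μ_n = (τ₀μ₀ + τ_data·x̄)/(τ₀+τ_data), with τ₀=1/σ₀² and τ_data=n/σ².
Here τ₀ = 1/28.8 = 0.034722 and τ_data = 11/102.6 = 0.107212, so τ_n = 0.141934.
Rearranging for μ₀: μ₀ = (μ_n·τ_n − τ_data·x̄)/τ₀ = (2.2129·0.141934 − 0.107212·8.5) / 0.034722 = -0.597216/0.034722 ≈ -17.2.

μ₀ = -17.2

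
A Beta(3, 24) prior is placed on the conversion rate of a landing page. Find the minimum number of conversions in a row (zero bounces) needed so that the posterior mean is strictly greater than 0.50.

After k conversions and 0 bounces the posterior is Beta(3+k, 24), with mean (3+k)/(3+24+k).
Set (3+k)/(27+k) > 0.50 and solve: k > (0.50·27 − 3)/(1 − 0.50) = 21.000.
The smallest integer exceeding 21.000 is 22.

k = 22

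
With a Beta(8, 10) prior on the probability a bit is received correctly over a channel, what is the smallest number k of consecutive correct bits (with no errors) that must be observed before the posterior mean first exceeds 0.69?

After k correct bits and 0 errors the posterior is Beta(8+k, 10), with mean (8+k)/(8+10+k).
Set (8+k)/(18+k) > 0.69 and solve: k > (0.69·18 − 8)/(1 − 0.69) = 14.258.
The smallest integer exceeding 14.258 is 15, and checking k=15: (23)/(33) = 0.6970 > 0.69.

k = 15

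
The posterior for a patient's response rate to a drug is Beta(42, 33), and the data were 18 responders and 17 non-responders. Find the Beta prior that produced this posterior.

Under Beta–binomial conjugacy the posterior parameters are (a+s, b+f).
Subtract the data counts: 42−18=24, 33−17=16.

Beta(24, 16)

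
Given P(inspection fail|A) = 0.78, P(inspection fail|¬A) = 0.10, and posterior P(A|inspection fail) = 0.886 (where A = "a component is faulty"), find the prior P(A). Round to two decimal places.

Bayes' rule in odds form gives O(A|E) = O(A)·[P(E|A)/P(E|¬A)], hence O(A) = O(A|E)/LR.
Posterior odds = 0.886/(1−0.886) = 7.7719. LR = 0.78/0.10 = 7.8000.
Prior odds = 7.7719/7.8000 = 0.9964, so P(A) = 0.9964/(1+0.9964) ≈ 0.50.

P(A) = 0.50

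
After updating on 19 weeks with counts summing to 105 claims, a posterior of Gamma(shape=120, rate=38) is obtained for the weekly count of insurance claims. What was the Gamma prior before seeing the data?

A Gamma(α, β) prior (rate parametrization) on a Poisson rate with n observations summing to S gives posterior Gamma(α+S, β+n).
So α = 120 − 105 = 15 and β = 38 − 19 = 19.

Gamma(shape=15, rate=19)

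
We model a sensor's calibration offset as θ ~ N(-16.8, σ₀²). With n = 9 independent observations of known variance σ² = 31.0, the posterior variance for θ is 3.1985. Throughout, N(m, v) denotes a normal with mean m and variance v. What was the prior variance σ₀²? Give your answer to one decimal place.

Posterior precision equals prior precision plus data precision: 1/σ_n² = 1/σ₀² + n/σ².
So 1/σ₀² = 1/3.1985 − 9/31.0 = 0.312647 − 0.290323 = 0.022324.
Hence σ₀² = 1/0.022324 ≈ 44.8.

σ₀² = 44.8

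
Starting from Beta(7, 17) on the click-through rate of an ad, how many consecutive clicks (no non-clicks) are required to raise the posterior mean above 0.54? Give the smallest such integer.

k = 13

After k clicks and 0 non-clicks the posterior is Beta(7+k, 17), with mean (7+k)/(7+17+k).
Set (7+k)/(24+k) > 0.54 and solve: k > (0.54·24 − 7)/(1 − 0.54) = 12.957.
The smallest integer exceeding 12.957 is 13.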